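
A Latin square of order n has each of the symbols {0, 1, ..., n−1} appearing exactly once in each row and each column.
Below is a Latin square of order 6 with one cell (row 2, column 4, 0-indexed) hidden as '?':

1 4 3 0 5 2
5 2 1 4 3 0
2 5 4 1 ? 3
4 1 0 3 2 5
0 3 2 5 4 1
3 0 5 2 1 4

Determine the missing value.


Row 2 contains symbols [1, 2, 3, 4, 5] — missing [0].
Column 4 contains symbols [1, 2, 3, 4, 5] — missing [0].
The missing symbol must appear in both missing sets; intersection = [0].
Therefore the hidden value is 0.

Missing value = 0.


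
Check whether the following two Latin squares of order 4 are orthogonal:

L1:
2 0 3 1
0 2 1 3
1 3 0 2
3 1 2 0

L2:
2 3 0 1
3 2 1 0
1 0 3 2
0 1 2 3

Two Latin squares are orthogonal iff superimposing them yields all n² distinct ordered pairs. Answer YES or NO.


Form the n² = 16 superimposed pairs (L1[i][j], L2[i][j]), row by row (rows and columns indexed from 0):
row 0: (2,2) (0,3) (3,0) (1,1)
row 1: (0,3) (2,2) (1,1) (3,0)
row 2: (1,1) (3,0) (0,3) (2,2)
row 3: (3,0) (1,1) (2,2) (0,3)
Orthogonality requires all 16 pairs distinct.
But the pair (0,3) repeats: cell (0,1) has L1 = 0, L2 = 3, and cell (1,0) has L1 = 0, L2 = 3.
A repeated pair means some other pair never occurs (only 4 distinct pairs out of 16), so the squares are not orthogonal.
Conclusion: NO.

NO


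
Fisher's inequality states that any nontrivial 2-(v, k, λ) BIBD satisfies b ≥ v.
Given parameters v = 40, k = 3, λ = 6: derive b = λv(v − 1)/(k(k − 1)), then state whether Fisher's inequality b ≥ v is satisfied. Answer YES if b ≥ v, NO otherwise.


b = λv(v − 1)/(k(k − 1)) = 6·40·39/(3·2) = 9360/6 = 1560.
Compare with v = 40: b ≥ v, so Fisher's inequality holds.

YES


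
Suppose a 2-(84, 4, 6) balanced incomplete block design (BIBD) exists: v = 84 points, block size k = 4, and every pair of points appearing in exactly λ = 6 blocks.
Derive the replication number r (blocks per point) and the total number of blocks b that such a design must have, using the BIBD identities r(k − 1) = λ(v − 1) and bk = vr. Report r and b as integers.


Any 2-(v, k, λ) BIBD satisfies two necessary conditions:
  (i)  Each point sits in r blocks, and counting incidences through any fixed point gives r(k − 1) = λ(v − 1), so r = λ(v − 1)/(k − 1).
  (ii) Total incidences bk = vr, so b = vr/k.
Step 1: r = λ(v − 1)/(k − 1) = 6·(84 − 1)/(4 − 1) = 6·83/3 = 498/3 = 166.
Step 2: b = vr/k = 84·166/4 = 13944/4 = 3486.
Check integrality: r = 166 ∈ Z ✓, b = 3486 ∈ Z ✓.
(These identities are necessary conditions: they determine r and b for any design with these parameters, but do not by themselves prove that one exists.)

r = 166, b = 3486.


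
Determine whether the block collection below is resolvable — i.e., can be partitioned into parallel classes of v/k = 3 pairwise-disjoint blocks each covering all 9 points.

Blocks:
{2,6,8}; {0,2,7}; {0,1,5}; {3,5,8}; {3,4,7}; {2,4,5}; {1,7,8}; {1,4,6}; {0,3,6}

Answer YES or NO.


v = 9, block size k = 3, number of blocks = 9.
For resolvability, blocks must partition into parallel classes of size v/k = 3.
Total blocks must therefore be a multiple of 3: 9 = 3·3 + 0 ⇒ divisible ✓.
Greedy packing gives 3 candidate class(es). Each should be a full parallel class (size 3, covers all 9 points).
  Class 1 (3 blocks): {2,6,8}; {0,1,5}; {3,4,7}. Points covered: [0, 1, 2, 3, 4, 5, 6, 7, 8].
  Class 2 (3 blocks): {0,2,7}; {3,5,8}; {1,4,6}. Points covered: [0, 1, 2, 3, 4, 5, 6, 7, 8].
  Class 3 (3 blocks): {2,4,5}; {1,7,8}; {0,3,6}. Points covered: [0, 1, 2, 3, 4, 5, 6, 7, 8].
All classes full (size 3)? YES. All classes cover every point? YES.
Resolvable? YES.

YES


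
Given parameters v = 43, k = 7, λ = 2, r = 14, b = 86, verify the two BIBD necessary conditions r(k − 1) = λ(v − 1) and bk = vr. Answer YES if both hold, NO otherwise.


Condition (i): r(k − 1) = 14·6 = 84; λ(v − 1) = 2·42 = 84. Match? YES.
Condition (ii): bk = 86·7 = 602; vr = 43·14 = 602. Match? YES.
Both conditions hold? YES.

YES


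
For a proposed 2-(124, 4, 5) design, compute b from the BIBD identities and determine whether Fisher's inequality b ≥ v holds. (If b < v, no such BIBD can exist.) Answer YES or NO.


r = λ(v − 1)/(k − 1) = 5·123/3 = 205.
b = vr/k = 124·205/4 = 6355.
Fisher's inequality: b ≥ v ⇔ 6355 ≥ 124? YES.

YES


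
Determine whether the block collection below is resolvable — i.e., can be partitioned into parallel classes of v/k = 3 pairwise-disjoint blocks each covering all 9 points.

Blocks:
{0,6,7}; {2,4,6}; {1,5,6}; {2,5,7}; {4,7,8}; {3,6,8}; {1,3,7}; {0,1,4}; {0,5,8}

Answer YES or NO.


v = 9, block size k = 3, number of blocks = 9.
For resolvability, blocks must partition into parallel classes of size v/k = 3.
Total blocks must therefore be a multiple of 3: 9 = 3·3 + 0 ⇒ divisible ✓.
Consider block {0,6,7}. It intersects every other block in the collection, so no parallel class of size 3 can contain it.
Since every block must belong to some parallel class in a resolution, the collection cannot be partitioned into parallel classes.
Resolvable? NO.

NO


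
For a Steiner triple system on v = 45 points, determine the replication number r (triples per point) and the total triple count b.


An STS(v) is a 2-(v, 3, 1) BIBD: block size k = 3, λ = 1.
Replication: r(k − 1) = λ(v − 1) ⇒ r·2 = 45 − 1 = 44 ⇒ r = 22.
Block count: b = v(v − 1)/6 = 45·44/6 = 1980/6 = 330.
(Check via bk = vr: 330·3 = 990 = 45·22 = 990 ✓.)

r = 22, b = 330.


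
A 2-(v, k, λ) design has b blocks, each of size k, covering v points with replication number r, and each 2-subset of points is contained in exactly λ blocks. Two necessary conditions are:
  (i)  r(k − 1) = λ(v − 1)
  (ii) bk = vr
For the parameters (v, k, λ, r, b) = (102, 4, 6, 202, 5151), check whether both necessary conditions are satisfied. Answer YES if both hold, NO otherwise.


Condition (i): r(k − 1) = 202·3 = 606; λ(v − 1) = 6·101 = 606. Match? YES.
Condition (ii): bk = 5151·4 = 20604; vr = 102·202 = 20604. Match? YES.
Both conditions hold? YES.

YES


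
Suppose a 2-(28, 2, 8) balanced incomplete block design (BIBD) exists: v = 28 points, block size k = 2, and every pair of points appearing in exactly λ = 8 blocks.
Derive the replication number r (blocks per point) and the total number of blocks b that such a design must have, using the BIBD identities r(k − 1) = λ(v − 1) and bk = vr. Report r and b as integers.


Any 2-(v, k, λ) BIBD satisfies two necessary conditions:
  (i)  Each point sits in r blocks, and counting incidences through any fixed point gives r(k − 1) = λ(v − 1), so r = λ(v − 1)/(k − 1).
  (ii) Total incidences bk = vr, so b = vr/k.
Step 1: r = λ(v − 1)/(k − 1) = 8·(28 − 1)/(2 − 1) = 8·27/1 = 216/1 = 216.
Step 2: b = vr/k = 28·216/2 = 6048/2 = 3024.
Check integrality: r = 216 ∈ Z ✓, b = 3024 ∈ Z ✓.
(These identities are necessary conditions: they determine r and b for any design with these parameters, but do not by themselves prove that one exists.)

r = 216, b = 3024.


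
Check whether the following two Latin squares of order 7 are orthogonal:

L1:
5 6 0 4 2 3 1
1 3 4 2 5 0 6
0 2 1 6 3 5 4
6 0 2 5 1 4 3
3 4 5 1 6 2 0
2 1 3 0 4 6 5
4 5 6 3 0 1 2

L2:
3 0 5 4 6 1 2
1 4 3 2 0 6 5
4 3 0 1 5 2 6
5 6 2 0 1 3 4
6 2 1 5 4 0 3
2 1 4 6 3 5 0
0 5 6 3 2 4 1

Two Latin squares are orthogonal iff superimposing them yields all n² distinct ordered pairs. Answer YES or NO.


Form the n² = 49 superimposed pairs (L1[i][j], L2[i][j]), row by row (rows and columns indexed from 0):
row 0: (5,3) (6,0) (0,5) (4,4) (2,6) (3,1) (1,2)
row 1: (1,1) (3,4) (4,3) (2,2) (5,0) (0,6) (6,5)
row 2: (0,4) (2,3) (1,0) (6,1) (3,5) (5,2) (4,6)
row 3: (6,5) (0,6) (2,2) (5,0) (1,1) (4,3) (3,4)
row 4: (3,6) (4,2) (5,1) (1,5) (6,4) (2,0) (0,3)
row 5: (2,2) (1,1) (3,4) (0,6) (4,3) (6,5) (5,0)
row 6: (4,0) (5,5) (6,6) (3,3) (0,2) (1,4) (2,1)
Orthogonality requires all 49 pairs distinct.
But the pair (6,5) repeats: cell (1,6) has L1 = 6, L2 = 5, and cell (3,0) has L1 = 6, L2 = 5.
A repeated pair means some other pair never occurs (only 35 distinct pairs out of 49), so the squares are not orthogonal.
Conclusion: NO.

NO


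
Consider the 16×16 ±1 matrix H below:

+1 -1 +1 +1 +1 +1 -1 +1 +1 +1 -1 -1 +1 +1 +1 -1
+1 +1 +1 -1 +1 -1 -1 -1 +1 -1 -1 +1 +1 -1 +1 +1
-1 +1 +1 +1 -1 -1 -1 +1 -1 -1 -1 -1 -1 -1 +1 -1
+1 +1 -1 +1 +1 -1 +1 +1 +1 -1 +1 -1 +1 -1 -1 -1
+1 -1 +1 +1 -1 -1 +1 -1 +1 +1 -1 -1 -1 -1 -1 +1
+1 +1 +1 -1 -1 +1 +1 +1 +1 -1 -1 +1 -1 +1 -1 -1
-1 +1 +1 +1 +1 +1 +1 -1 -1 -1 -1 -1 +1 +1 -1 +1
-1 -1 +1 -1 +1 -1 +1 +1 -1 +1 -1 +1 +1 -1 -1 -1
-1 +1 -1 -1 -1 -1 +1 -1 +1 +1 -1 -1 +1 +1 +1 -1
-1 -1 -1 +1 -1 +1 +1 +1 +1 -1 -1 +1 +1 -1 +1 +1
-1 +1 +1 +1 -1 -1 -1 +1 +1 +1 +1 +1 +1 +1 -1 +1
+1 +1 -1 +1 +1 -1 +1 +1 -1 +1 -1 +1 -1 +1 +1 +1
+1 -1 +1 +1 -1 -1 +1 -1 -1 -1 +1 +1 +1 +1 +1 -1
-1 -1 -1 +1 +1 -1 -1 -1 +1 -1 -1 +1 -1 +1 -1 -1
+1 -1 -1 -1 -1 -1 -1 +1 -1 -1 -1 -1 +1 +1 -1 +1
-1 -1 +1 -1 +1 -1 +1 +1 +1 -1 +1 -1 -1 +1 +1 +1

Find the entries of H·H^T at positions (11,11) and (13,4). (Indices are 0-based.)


Row 4 of H: [1, -1, 1, 1, -1, -1, 1, -1, 1, 1, -1, -1, -1, -1, -1, 1].
Row 11 of H: [1, 1, -1, 1, 1, -1, 1, 1, -1, 1, -1, 1, -1, 1, 1, 1].
Row 13 of H: [-1, -1, -1, 1, 1, -1, -1, -1, 1, -1, -1, 1, -1, 1, -1, -1].
(H·H^T)[11][11] = Σ_j H[11][j]·H[11][j] = (1)² + (1)² + (-1)² + (1)² + (1)² + (-1)² + (1)² + (1)² + (-1)² + (1)² + (-1)² + (1)² + (-1)² + (1)² + (1)² + (1)² = 1 + 1 + 1 + 1 + 1 + 1 + 1 + 1 + 1 + 1 + 1 + 1 + 1 + 1 + 1 + 1 = 16.
(H·H^T)[13][4] = Σ_j H[13][j]·H[4][j] = (-1)·(1) + (-1)·(-1) + (-1)·(1) + (1)·(1) + (1)·(-1) + (-1)·(-1) + (-1)·(1) + (-1)·(-1) + (1)·(1) + (-1)·(1) + (-1)·(-1) + (1)·(-1) + (-1)·(-1) + (1)·(-1) + (-1)·(-1) + (-1)·(1) = -1 + 1 + -1 + 1 + -1 + 1 + -1 + 1 + 1 + -1 + 1 + -1 + 1 + -1 + 1 + -1 = 0.
So rows 13 and 4 are orthogonal; the diagonal entry equals n = 16.

(11,11) entry = 16; (13,4) entry = 0.


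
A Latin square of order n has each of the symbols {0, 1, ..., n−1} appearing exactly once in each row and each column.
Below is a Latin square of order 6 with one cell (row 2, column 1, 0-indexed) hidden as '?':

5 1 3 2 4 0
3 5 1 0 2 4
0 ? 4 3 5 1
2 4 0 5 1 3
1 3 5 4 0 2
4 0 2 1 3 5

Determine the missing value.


Row 2 contains symbols [0, 1, 3, 4, 5] — missing [2].
Column 1 contains symbols [0, 1, 3, 4, 5] — missing [2].
The missing symbol must appear in both missing sets; intersection = [2].
Therefore the hidden value is 2.

Missing value = 2.


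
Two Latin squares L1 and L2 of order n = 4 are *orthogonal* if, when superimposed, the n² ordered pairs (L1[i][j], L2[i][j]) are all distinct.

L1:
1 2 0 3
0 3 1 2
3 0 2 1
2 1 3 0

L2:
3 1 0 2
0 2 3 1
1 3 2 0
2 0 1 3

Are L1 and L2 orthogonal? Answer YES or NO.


Form the n² = 16 superimposed pairs (L1[i][j], L2[i][j]), row by row (rows and columns indexed from 0):
row 0: (1,3) (2,1) (0,0) (3,2)
row 1: (0,0) (3,2) (1,3) (2,1)
row 2: (3,1) (0,3) (2,2) (1,0)
row 3: (2,2) (1,0) (3,1) (0,3)
Orthogonality requires all 16 pairs distinct.
But the pair (0,0) repeats: cell (0,2) has L1 = 0, L2 = 0, and cell (1,0) has L1 = 0, L2 = 0.
A repeated pair means some other pair never occurs (only 8 distinct pairs out of 16), so the squares are not orthogonal.
Conclusion: NO.

NO


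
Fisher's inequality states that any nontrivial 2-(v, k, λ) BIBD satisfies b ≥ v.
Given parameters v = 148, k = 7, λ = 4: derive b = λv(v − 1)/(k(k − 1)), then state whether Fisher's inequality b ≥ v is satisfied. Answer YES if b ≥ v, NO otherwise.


r = λ(v − 1)/(k − 1) = 4·147/6 = 98.
b = vr/k = 148·98/7 = 2072.
Fisher's inequality: b ≥ v ⇔ 2072 ≥ 148? YES.

YES


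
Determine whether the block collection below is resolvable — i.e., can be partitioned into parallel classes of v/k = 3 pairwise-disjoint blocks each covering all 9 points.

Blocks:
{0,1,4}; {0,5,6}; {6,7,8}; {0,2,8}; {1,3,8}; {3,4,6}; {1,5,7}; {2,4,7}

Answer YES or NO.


v = 9, block size k = 3, number of blocks = 8.
For resolvability, blocks must partition into parallel classes of size v/k = 3.
Total blocks must therefore be a multiple of 3: 8 = 3·2 + 2 ⇒ not divisible ✗.
Resolvable? NO.

NO


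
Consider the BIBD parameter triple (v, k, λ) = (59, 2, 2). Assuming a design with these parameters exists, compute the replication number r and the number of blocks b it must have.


Any 2-(v, k, λ) BIBD satisfies two necessary conditions:
  (i)  Each point sits in r blocks, and counting incidences through any fixed point gives r(k − 1) = λ(v − 1), so r = λ(v − 1)/(k − 1).
  (ii) Total incidences bk = vr, so b = vr/k.
Step 1: r = λ(v − 1)/(k − 1) = 2·(59 − 1)/(2 − 1) = 2·58/1 = 116/1 = 116.
Step 2: b = vr/k = 59·116/2 = 6844/2 = 3422.
Check integrality: r = 116 ∈ Z ✓, b = 3422 ∈ Z ✓.
(These identities are necessary conditions: they determine r and b for any design with these parameters, but do not by themselves prove that one exists.)

r = 116, b = 3422.


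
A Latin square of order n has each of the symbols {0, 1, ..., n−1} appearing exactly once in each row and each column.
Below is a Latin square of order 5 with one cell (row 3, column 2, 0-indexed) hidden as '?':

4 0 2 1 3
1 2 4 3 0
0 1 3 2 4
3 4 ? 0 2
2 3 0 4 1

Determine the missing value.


Row 3 contains symbols [0, 2, 3, 4] — missing [1].
Column 2 contains symbols [0, 2, 3, 4] — missing [1].
The missing symbol must appear in both missing sets; intersection = [1].
Therefore the hidden value is 1.

Missing value = 1.


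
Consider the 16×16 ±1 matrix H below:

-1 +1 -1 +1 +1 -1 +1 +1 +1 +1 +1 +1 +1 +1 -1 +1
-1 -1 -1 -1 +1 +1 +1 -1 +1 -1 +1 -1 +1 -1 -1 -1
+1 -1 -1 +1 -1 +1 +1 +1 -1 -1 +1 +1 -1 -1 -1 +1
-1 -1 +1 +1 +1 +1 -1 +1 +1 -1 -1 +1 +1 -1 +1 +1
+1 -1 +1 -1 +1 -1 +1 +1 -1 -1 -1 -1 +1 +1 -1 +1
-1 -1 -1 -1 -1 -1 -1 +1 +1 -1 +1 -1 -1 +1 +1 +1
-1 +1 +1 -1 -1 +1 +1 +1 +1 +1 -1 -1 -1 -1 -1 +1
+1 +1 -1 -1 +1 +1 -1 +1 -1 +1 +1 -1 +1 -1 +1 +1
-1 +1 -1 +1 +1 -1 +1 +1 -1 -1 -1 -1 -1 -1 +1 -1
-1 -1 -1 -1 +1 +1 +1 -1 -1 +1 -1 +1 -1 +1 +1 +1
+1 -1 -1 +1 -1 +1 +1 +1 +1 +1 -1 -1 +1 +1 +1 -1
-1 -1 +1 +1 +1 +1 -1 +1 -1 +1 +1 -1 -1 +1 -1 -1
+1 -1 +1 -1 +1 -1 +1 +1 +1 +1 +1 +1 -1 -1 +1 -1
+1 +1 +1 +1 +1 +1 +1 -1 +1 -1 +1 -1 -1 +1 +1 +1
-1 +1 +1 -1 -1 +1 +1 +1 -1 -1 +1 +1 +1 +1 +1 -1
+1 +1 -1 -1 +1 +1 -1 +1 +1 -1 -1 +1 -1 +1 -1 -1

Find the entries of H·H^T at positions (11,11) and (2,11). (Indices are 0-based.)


Row 2 of H: [1, -1, -1, 1, -1, 1, 1, 1, -1, -1, 1, 1, -1, -1, -1, 1].
Row 11 of H: [-1, -1, 1, 1, 1, 1, -1, 1, -1, 1, 1, -1, -1, 1, -1, -1].
(H·H^T)[11][11] = Σ_j H[11][j]·H[11][j] = (-1)² + (-1)² + (1)² + (1)² + (1)² + (1)² + (-1)² + (1)² + (-1)² + (1)² + (1)² + (-1)² + (-1)² + (1)² + (-1)² + (-1)² = 1 + 1 + 1 + 1 + 1 + 1 + 1 + 1 + 1 + 1 + 1 + 1 + 1 + 1 + 1 + 1 = 16.
(H·H^T)[2][11] = Σ_j H[2][j]·H[11][j] = (1)·(-1) + (-1)·(-1) + (-1)·(1) + (1)·(1) + (-1)·(1) + (1)·(1) + (1)·(-1) + (1)·(1) + (-1)·(-1) + (-1)·(1) + (1)·(1) + (1)·(-1) + (-1)·(-1) + (-1)·(1) + (-1)·(-1) + (1)·(-1) = -1 + 1 + -1 + 1 + -1 + 1 + -1 + 1 + 1 + -1 + 1 + -1 + 1 + -1 + 1 + -1 = 0.
So rows 2 and 11 are orthogonal; the diagonal entry equals n = 16.

(11,11) entry = 16; (2,11) entry = 0.


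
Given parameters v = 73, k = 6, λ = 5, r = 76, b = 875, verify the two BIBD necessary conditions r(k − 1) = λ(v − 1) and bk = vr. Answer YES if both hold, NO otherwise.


Condition (i): r(k − 1) = 76·5 = 380; λ(v − 1) = 5·72 = 360. Match? NO.
Condition (ii): bk = 875·6 = 5250; vr = 73·76 = 5548. Match? NO.
Both conditions hold? NO.

NO


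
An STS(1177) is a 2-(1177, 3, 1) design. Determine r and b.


An STS(v) is a 2-(v, 3, 1) BIBD: block size k = 3, λ = 1.
Replication: r(k − 1) = λ(v − 1) ⇒ r·2 = 1177 − 1 = 1176 ⇒ r = 588.
Block count: b = v(v − 1)/6 = 1177·1176/6 = 1384152/6 = 230692.

r = 588, b = 230692.


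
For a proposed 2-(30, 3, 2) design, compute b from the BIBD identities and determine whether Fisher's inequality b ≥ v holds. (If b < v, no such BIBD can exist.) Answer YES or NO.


r = λ(v − 1)/(k − 1) = 2·29/2 = 29.
b = vr/k = 30·29/3 = 290.
Fisher's inequality: b ≥ v ⇔ 290 ≥ 30? YES.

YES


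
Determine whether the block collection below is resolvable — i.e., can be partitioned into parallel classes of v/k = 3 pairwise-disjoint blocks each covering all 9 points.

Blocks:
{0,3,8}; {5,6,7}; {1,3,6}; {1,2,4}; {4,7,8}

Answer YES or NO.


v = 9, block size k = 3, number of blocks = 5.
For resolvability, blocks must partition into parallel classes of size v/k = 3.
Total blocks must therefore be a multiple of 3: 5 = 3·1 + 2 ⇒ not divisible ✗.
Resolvable? NO.

NO


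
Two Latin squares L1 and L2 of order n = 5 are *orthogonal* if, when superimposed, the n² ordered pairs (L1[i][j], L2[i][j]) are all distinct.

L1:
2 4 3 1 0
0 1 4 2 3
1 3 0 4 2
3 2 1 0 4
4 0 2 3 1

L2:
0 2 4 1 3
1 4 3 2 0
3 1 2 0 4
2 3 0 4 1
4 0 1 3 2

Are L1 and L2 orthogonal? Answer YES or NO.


Form the n² = 25 superimposed pairs (L1[i][j], L2[i][j]), row by row (rows and columns indexed from 0):
row 0: (2,0) (4,2) (3,4) (1,1) (0,3)
row 1: (0,1) (1,4) (4,3) (2,2) (3,0)
row 2: (1,3) (3,1) (0,2) (4,0) (2,4)
row 3: (3,2) (2,3) (1,0) (0,4) (4,1)
row 4: (4,4) (0,0) (2,1) (3,3) (1,2)
Orthogonality requires all 25 pairs distinct.
Check by first coordinate: for each symbol s of L1, list the L2 entries in the n cells where L1 = s; they must all differ.
  L1 = 0: L2 entries (in reading order) 3, 1, 2, 4, 0 — all 5 distinct ✓
  L1 = 1: L2 entries (in reading order) 1, 4, 3, 0, 2 — all 5 distinct ✓
  L1 = 2: L2 entries (in reading order) 0, 2, 4, 3, 1 — all 5 distinct ✓
  L1 = 3: L2 entries (in reading order) 4, 0, 1, 2, 3 — all 5 distinct ✓
  L1 = 4: L2 entries (in reading order) 2, 3, 0, 1, 4 — all 5 distinct ✓
Every symbol of L1 meets every symbol of L2 exactly once, so all 25 pairs are distinct (25 of 25).
Conclusion: YES.

YES


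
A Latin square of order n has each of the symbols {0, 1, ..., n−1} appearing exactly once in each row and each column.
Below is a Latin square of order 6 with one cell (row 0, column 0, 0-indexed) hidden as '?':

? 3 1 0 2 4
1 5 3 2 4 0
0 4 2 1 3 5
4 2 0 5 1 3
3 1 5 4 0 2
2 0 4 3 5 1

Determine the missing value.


Row 0 contains symbols [0, 1, 2, 3, 4] — missing [5].
Column 0 contains symbols [0, 1, 2, 3, 4] — missing [5].
The missing symbol must appear in both missing sets; intersection = [5].
Therefore the hidden value is 5.

Missing value = 5.


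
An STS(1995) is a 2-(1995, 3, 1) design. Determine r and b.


An STS(v) is a 2-(v, 3, 1) BIBD: block size k = 3, λ = 1.
Replication: r(k − 1) = λ(v − 1) ⇒ r·2 = 1995 − 1 = 1994 ⇒ r = 997.
Block count: b = v(v − 1)/6 = 1995·1994/6 = 3978030/6 = 663005.

r = 997, b = 663005.


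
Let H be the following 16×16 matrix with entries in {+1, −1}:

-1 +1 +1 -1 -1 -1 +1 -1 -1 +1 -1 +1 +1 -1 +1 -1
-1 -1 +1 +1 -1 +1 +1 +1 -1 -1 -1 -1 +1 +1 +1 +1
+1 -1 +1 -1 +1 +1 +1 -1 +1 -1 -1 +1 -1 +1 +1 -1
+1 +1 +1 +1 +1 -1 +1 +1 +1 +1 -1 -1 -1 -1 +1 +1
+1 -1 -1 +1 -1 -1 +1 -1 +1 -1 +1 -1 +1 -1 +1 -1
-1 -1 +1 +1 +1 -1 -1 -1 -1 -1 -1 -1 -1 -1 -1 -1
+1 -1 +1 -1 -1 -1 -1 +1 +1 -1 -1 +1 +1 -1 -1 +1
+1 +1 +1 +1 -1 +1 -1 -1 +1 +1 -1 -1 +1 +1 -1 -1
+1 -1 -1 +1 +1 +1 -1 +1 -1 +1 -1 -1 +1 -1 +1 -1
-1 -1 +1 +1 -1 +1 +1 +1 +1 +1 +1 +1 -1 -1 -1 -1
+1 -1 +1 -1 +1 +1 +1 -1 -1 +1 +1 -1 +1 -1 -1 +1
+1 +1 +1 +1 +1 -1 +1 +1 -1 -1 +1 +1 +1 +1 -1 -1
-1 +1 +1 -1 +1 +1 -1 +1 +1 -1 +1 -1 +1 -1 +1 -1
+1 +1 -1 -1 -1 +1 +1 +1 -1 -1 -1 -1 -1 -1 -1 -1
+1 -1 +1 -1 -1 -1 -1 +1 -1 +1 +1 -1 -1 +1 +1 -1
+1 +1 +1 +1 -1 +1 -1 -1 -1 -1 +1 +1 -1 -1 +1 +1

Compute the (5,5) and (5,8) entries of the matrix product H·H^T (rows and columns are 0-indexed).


Row 5 of H: [-1, -1, 1, 1, 1, -1, -1, -1, -1, -1, -1, -1, -1, -1, -1, -1].
Row 8 of H: [1, -1, -1, 1, 1, 1, -1, 1, -1, 1, -1, -1, 1, -1, 1, -1].
(H·H^T)[5][5] = Σ_j H[5][j]·H[5][j] = (-1)² + (-1)² + (1)² + (1)² + (1)² + (-1)² + (-1)² + (-1)² + (-1)² + (-1)² + (-1)² + (-1)² + (-1)² + (-1)² + (-1)² + (-1)² = 1 + 1 + 1 + 1 + 1 + 1 + 1 + 1 + 1 + 1 + 1 + 1 + 1 + 1 + 1 + 1 = 16.
(H·H^T)[5][8] = Σ_j H[5][j]·H[8][j] = (-1)·(1) + (-1)·(-1) + (1)·(-1) + (1)·(1) + (1)·(1) + (-1)·(1) + (-1)·(-1) + (-1)·(1) + (-1)·(-1) + (-1)·(1) + (-1)·(-1) + (-1)·(-1) + (-1)·(1) + (-1)·(-1) + (-1)·(1) + (-1)·(-1) = -1 + 1 + -1 + 1 + 1 + -1 + 1 + -1 + 1 + -1 + 1 + 1 + -1 + 1 + -1 + 1 = 2.
Rows 5 and 8 are not orthogonal (dot product = 2 ≠ 0), so H is not a Hadamard matrix.

(5,5) entry = 16; (5,8) entry = 2.


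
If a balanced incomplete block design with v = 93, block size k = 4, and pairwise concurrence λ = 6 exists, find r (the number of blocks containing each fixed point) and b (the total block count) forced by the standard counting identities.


Any 2-(v, k, λ) BIBD satisfies two necessary conditions:
  (i)  Each point sits in r blocks, and counting incidences through any fixed point gives r(k − 1) = λ(v − 1), so r = λ(v − 1)/(k − 1).
  (ii) Total incidences bk = vr, so b = vr/k.
Step 1: r = λ(v − 1)/(k − 1) = 6·(93 − 1)/(4 − 1) = 6·92/3 = 552/3 = 184.
Step 2: b = vr/k = 93·184/4 = 17112/4 = 4278.
Check integrality: r = 184 ∈ Z ✓, b = 4278 ∈ Z ✓.
(These identities are necessary conditions: they determine r and b for any design with these parameters, but do not by themselves prove that one exists.)

r = 184, b = 4278.


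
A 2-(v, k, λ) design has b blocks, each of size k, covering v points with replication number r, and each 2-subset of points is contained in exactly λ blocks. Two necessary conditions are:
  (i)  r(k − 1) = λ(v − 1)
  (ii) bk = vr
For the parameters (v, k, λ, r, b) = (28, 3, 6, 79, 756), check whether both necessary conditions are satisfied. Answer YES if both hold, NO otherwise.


Condition (i): r(k − 1) = 79·2 = 158; λ(v − 1) = 6·27 = 162. Match? NO.
Condition (ii): bk = 756·3 = 2268; vr = 28·79 = 2212. Match? NO.
Both conditions hold? NO.

NO


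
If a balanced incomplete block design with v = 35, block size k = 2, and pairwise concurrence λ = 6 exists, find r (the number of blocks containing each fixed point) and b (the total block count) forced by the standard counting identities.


Any 2-(v, k, λ) BIBD satisfies two necessary conditions:
  (i)  Each point sits in r blocks, and counting incidences through any fixed point gives r(k − 1) = λ(v − 1), so r = λ(v − 1)/(k − 1).
  (ii) Total incidences bk = vr, so b = vr/k.
Step 1: r = λ(v − 1)/(k − 1) = 6·(35 − 1)/(2 − 1) = 6·34/1 = 204/1 = 204.
Step 2: b = vr/k = 35·204/2 = 7140/2 = 3570.
Check integrality: r = 204 ∈ Z ✓, b = 3570 ∈ Z ✓.
(These identities are necessary conditions: they determine r and b for any design with these parameters, but do not by themselves prove that one exists.)

r = 204, b = 3570.


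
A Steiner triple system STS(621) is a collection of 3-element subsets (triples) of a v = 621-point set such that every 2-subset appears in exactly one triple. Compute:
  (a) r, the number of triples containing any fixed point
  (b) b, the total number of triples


An STS(v) is a 2-(v, 3, 1) BIBD: block size k = 3, λ = 1.
Replication: r(k − 1) = λ(v − 1) ⇒ r·2 = 621 − 1 = 620 ⇒ r = 310.
Block count: b = v(v − 1)/6 = 621·620/6 = 385020/6 = 64170.

r = 310, b = 64170.


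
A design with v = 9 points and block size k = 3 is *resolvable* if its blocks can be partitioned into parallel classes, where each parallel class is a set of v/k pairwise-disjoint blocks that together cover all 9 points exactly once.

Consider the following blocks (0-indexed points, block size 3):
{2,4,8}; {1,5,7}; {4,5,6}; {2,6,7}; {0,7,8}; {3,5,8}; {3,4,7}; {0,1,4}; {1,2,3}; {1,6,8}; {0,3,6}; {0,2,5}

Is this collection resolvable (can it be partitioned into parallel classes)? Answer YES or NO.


v = 9, block size k = 3, number of blocks = 12.
For resolvability, blocks must partition into parallel classes of size v/k = 3.
Total blocks must therefore be a multiple of 3: 12 = 3·4 + 0 ⇒ divisible ✓.
Greedy packing gives 4 candidate class(es). Each should be a full parallel class (size 3, covers all 9 points).
  Class 1 (3 blocks): {2,4,8}; {1,5,7}; {0,3,6}. Points covered: [0, 1, 2, 3, 4, 5, 6, 7, 8].
  Class 2 (3 blocks): {4,5,6}; {0,7,8}; {1,2,3}. Points covered: [0, 1, 2, 3, 4, 5, 6, 7, 8].
  Class 3 (3 blocks): {2,6,7}; {3,5,8}; {0,1,4}. Points covered: [0, 1, 2, 3, 4, 5, 6, 7, 8].
  Class 4 (3 blocks): {3,4,7}; {1,6,8}; {0,2,5}. Points covered: [0, 1, 2, 3, 4, 5, 6, 7, 8].
All classes full (size 3)? YES. All classes cover every point? YES.
Resolvable? YES.

YES


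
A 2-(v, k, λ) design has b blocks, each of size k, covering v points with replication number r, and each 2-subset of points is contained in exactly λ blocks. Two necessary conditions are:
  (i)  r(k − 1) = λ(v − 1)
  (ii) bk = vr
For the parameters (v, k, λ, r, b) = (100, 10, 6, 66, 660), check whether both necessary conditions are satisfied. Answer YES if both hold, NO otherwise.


Condition (i): r(k − 1) = 66·9 = 594; λ(v − 1) = 6·99 = 594. Match? YES.
Condition (ii): bk = 660·10 = 6600; vr = 100·66 = 6600. Match? YES.
Both conditions hold? YES.

YES


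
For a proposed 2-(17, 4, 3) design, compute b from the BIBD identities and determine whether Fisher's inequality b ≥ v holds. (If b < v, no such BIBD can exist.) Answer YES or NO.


r = λ(v − 1)/(k − 1) = 3·16/3 = 16.
b = vr/k = 17·16/4 = 68.
Fisher's inequality: b ≥ v ⇔ 68 ≥ 17? YES.

YES


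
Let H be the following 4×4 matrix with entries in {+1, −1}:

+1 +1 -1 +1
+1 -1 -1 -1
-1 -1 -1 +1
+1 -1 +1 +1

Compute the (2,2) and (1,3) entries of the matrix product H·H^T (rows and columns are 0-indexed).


Row 1 of H: [1, -1, -1, -1].
Row 2 of H: [-1, -1, -1, 1].
Row 3 of H: [1, -1, 1, 1].
(H·H^T)[2][2] = Σ_j H[2][j]·H[2][j] = (-1)² + (-1)² + (-1)² + (1)² = 1 + 1 + 1 + 1 = 4.
(H·H^T)[1][3] = Σ_j H[1][j]·H[3][j] = (1)·(1) + (-1)·(-1) + (-1)·(1) + (-1)·(1) = 1 + 1 + -1 + -1 = 0.
So rows 1 and 3 are orthogonal; the diagonal entry equals n = 4.

(2,2) entry = 4; (1,3) entry = 0.


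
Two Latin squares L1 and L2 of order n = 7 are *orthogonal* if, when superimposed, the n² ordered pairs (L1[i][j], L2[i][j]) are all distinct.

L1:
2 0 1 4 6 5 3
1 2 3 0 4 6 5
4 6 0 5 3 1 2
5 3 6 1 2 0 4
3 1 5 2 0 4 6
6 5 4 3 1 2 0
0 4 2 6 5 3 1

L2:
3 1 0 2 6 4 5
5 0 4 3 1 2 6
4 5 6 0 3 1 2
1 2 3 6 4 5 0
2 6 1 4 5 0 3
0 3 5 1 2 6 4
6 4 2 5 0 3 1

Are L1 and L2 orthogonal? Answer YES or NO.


Form the n² = 49 superimposed pairs (L1[i][j], L2[i][j]), row by row (rows and columns indexed from 0):
row 0: (2,3) (0,1) (1,0) (4,2) (6,6) (5,4) (3,5)
row 1: (1,5) (2,0) (3,4) (0,3) (4,1) (6,2) (5,6)
row 2: (4,4) (6,5) (0,6) (5,0) (3,3) (1,1) (2,2)
row 3: (5,1) (3,2) (6,3) (1,6) (2,4) (0,5) (4,0)
row 4: (3,2) (1,6) (5,1) (2,4) (0,5) (4,0) (6,3)
row 5: (6,0) (5,3) (4,5) (3,1) (1,2) (2,6) (0,4)
row 6: (0,6) (4,4) (2,2) (6,5) (5,0) (3,3) (1,1)
Orthogonality requires all 49 pairs distinct.
But the pair (3,2) repeats: cell (3,1) has L1 = 3, L2 = 2, and cell (4,0) has L1 = 3, L2 = 2.
A repeated pair means some other pair never occurs (only 35 distinct pairs out of 49), so the squares are not orthogonal.
Conclusion: NO.

NO


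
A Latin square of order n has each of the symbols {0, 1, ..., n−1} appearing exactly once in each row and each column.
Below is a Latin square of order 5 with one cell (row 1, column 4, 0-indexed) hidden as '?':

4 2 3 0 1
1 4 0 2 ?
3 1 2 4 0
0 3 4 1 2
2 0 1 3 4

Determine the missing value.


Row 1 contains symbols [0, 1, 2, 4] — missing [3].
Column 4 contains symbols [0, 1, 2, 4] — missing [3].
The missing symbol must appear in both missing sets; intersection = [3].
Therefore the hidden value is 3.

Missing value = 3.


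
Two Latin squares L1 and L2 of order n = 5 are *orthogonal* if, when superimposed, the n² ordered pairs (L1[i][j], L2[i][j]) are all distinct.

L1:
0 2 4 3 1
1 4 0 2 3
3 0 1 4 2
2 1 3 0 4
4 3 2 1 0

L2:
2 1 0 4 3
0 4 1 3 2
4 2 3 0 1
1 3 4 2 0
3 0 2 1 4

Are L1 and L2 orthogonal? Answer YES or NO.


Form the n² = 25 superimposed pairs (L1[i][j], L2[i][j]), row by row (rows and columns indexed from 0):
row 0: (0,2) (2,1) (4,0) (3,4) (1,3)
row 1: (1,0) (4,4) (0,1) (2,3) (3,2)
row 2: (3,4) (0,2) (1,3) (4,0) (2,1)
row 3: (2,1) (1,3) (3,4) (0,2) (4,0)
row 4: (4,3) (3,0) (2,2) (1,1) (0,4)
Orthogonality requires all 25 pairs distinct.
But the pair (3,4) repeats: cell (0,3) has L1 = 3, L2 = 4, and cell (2,0) has L1 = 3, L2 = 4.
A repeated pair means some other pair never occurs (only 15 distinct pairs out of 25), so the squares are not orthogonal.
Conclusion: NO.

NO


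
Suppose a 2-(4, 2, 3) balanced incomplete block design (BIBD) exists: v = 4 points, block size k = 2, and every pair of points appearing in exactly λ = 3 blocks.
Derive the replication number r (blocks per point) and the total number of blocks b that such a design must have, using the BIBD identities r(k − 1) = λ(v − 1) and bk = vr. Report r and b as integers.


Any 2-(v, k, λ) BIBD satisfies two necessary conditions:
  (i)  Each point sits in r blocks, and counting incidences through any fixed point gives r(k − 1) = λ(v − 1), so r = λ(v − 1)/(k − 1).
  (ii) Total incidences bk = vr, so b = vr/k.
Step 1: r = λ(v − 1)/(k − 1) = 3·(4 − 1)/(2 − 1) = 3·3/1 = 9/1 = 9.
Step 2: b = vr/k = 4·9/2 = 36/2 = 18.
Check integrality: r = 9 ∈ Z ✓, b = 18 ∈ Z ✓.
(These identities are necessary conditions: they determine r and b for any design with these parameters, but do not by themselves prove that one exists.)

r = 9, b = 18.


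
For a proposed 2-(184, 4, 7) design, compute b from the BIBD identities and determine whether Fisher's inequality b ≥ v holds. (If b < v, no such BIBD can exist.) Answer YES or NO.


r = λ(v − 1)/(k − 1) = 7·183/3 = 427.
b = vr/k = 184·427/4 = 19642.
Fisher's inequality: b ≥ v ⇔ 19642 ≥ 184? YES.

YES


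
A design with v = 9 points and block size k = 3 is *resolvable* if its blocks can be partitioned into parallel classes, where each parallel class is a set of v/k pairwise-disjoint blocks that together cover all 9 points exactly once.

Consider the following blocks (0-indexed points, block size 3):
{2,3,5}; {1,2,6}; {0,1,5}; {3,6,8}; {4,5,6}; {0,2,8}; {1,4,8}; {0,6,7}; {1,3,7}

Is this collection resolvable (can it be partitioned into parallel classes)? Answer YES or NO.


v = 9, block size k = 3, number of blocks = 9.
For resolvability, blocks must partition into parallel classes of size v/k = 3.
Total blocks must therefore be a multiple of 3: 9 = 3·3 + 0 ⇒ divisible ✓.
Consider block {1,2,6}. It intersects every other block in the collection, so no parallel class of size 3 can contain it.
Since every block must belong to some parallel class in a resolution, the collection cannot be partitioned into parallel classes.
Resolvable? NO.

NO


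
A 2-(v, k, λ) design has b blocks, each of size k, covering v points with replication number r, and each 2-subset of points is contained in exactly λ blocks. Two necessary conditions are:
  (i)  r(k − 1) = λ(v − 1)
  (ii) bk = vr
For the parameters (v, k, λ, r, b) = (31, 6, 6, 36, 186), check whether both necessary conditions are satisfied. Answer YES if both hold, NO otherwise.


Condition (i): r(k − 1) = 36·5 = 180; λ(v − 1) = 6·30 = 180. Match? YES.
Condition (ii): bk = 186·6 = 1116; vr = 31·36 = 1116. Match? YES.
Both conditions hold? YES.

YES


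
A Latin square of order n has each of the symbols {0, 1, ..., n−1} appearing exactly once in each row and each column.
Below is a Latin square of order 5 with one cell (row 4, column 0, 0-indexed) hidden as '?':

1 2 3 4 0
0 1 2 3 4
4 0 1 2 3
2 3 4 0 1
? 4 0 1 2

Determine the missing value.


Row 4 contains symbols [0, 1, 2, 4] — missing [3].
Column 0 contains symbols [0, 1, 2, 4] — missing [3].
The missing symbol must appear in both missing sets; intersection = [3].
Therefore the hidden value is 3.

Missing value = 3.


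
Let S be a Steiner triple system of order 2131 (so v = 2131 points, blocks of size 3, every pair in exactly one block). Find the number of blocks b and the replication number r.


An STS(v) is a 2-(v, 3, 1) BIBD: block size k = 3, λ = 1.
Replication: r(k − 1) = λ(v − 1) ⇒ r·2 = 2131 − 1 = 2130 ⇒ r = 1065.
Block count: bk = vr ⇒ b·3 = 2131·1065 = 2269515 ⇒ b = 756505.

r = 1065, b = 756505.


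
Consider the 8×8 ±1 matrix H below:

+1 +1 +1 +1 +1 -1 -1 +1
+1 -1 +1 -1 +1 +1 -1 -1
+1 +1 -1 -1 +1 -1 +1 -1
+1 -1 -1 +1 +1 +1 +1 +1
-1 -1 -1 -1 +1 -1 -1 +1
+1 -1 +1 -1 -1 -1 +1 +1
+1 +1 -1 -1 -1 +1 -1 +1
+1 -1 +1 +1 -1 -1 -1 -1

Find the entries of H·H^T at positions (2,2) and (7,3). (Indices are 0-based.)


Row 2 of H: [1, 1, -1, -1, 1, -1, 1, -1].
Row 3 of H: [1, -1, -1, 1, 1, 1, 1, 1].
Row 7 of H: [1, -1, 1, 1, -1, -1, -1, -1].
(H·H^T)[2][2] = Σ_j H[2][j]·H[2][j] = (1)² + (1)² + (-1)² + (-1)² + (1)² + (-1)² + (1)² + (-1)² = 1 + 1 + 1 + 1 + 1 + 1 + 1 + 1 = 8.
(H·H^T)[7][3] = Σ_j H[7][j]·H[3][j] = (1)·(1) + (-1)·(-1) + (1)·(-1) + (1)·(1) + (-1)·(1) + (-1)·(1) + (-1)·(1) + (-1)·(1) = 1 + 1 + -1 + 1 + -1 + -1 + -1 + -1 = -2.
Rows 7 and 3 are not orthogonal (dot product = -2 ≠ 0), so H is not a Hadamard matrix.

(2,2) entry = 8; (7,3) entry = -2.


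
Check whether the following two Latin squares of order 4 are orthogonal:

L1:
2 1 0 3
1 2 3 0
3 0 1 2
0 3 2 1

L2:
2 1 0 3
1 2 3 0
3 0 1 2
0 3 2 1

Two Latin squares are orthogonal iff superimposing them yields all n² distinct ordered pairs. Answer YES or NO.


Form the n² = 16 superimposed pairs (L1[i][j], L2[i][j]), row by row (rows and columns indexed from 0):
row 0: (2,2) (1,1) (0,0) (3,3)
row 1: (1,1) (2,2) (3,3) (0,0)
row 2: (3,3) (0,0) (1,1) (2,2)
row 3: (0,0) (3,3) (2,2) (1,1)
Orthogonality requires all 16 pairs distinct.
But the pair (1,1) repeats: cell (0,1) has L1 = 1, L2 = 1, and cell (1,0) has L1 = 1, L2 = 1.
A repeated pair means some other pair never occurs (only 4 distinct pairs out of 16), so the squares are not orthogonal.
Conclusion: NO.

NO


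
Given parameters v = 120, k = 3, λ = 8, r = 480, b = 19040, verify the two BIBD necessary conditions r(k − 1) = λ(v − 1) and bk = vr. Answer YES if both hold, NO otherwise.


Condition (i): r(k − 1) = 480·2 = 960; λ(v − 1) = 8·119 = 952. Match? NO.
Condition (ii): bk = 19040·3 = 57120; vr = 120·480 = 57600. Match? NO.
Both conditions hold? NO.

NO


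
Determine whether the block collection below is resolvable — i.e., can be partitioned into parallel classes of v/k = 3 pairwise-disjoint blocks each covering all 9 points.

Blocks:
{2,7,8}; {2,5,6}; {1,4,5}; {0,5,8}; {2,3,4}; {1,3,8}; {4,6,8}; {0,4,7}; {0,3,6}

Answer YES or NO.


v = 9, block size k = 3, number of blocks = 9.
For resolvability, blocks must partition into parallel classes of size v/k = 3.
Total blocks must therefore be a multiple of 3: 9 = 3·3 + 0 ⇒ divisible ✓.
Consider block {0,5,8}. The only other block(s) in the collection disjoint from it are {2,3,4} — just 1 block(s). Any parallel class containing {0,5,8} would need 2 other blocks each disjoint from it, so no parallel class of size 3 can contain {0,5,8}.
Since every block must belong to some parallel class in a resolution, the collection cannot be partitioned into parallel classes.
Resolvable? NO.

NO


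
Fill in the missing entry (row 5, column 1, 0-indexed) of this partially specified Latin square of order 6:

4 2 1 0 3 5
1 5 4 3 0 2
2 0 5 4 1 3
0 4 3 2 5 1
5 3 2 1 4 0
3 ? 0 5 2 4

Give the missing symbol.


Row 5 contains symbols [0, 2, 3, 4, 5] — missing [1].
Column 1 contains symbols [0, 2, 3, 4, 5] — missing [1].
The missing symbol must appear in both missing sets; intersection = [1].
Therefore the hidden value is 1.

Missing value = 1.


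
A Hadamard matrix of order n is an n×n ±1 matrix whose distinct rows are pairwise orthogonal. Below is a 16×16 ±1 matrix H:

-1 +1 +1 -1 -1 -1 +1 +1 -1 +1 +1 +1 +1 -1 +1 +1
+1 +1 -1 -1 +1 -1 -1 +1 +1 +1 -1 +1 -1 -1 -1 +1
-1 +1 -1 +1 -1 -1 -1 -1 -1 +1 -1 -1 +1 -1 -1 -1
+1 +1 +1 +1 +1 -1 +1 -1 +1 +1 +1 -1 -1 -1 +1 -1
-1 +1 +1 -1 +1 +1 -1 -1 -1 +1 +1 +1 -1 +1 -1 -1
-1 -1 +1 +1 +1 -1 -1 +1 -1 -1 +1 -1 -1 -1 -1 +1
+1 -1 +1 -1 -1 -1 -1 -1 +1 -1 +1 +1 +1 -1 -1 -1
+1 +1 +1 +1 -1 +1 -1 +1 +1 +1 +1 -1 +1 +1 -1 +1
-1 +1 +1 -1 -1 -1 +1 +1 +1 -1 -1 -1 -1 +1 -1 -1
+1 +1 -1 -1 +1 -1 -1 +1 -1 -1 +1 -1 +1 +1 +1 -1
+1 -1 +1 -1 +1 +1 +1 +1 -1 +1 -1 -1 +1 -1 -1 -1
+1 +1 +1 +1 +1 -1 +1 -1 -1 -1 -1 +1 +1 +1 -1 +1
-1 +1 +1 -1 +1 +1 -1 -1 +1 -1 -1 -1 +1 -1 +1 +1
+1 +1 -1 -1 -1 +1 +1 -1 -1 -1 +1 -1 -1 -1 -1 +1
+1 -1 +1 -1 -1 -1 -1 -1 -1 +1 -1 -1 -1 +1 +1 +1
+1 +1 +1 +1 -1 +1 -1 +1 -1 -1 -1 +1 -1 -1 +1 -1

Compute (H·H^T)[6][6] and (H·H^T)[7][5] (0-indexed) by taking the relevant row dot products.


Row 5 of H: [-1, -1, 1, 1, 1, -1, -1, 1, -1, -1, 1, -1, -1, -1, -1, 1].
Row 6 of H: [1, -1, 1, -1, -1, -1, -1, -1, 1, -1, 1, 1, 1, -1, -1, -1].
Row 7 of H: [1, 1, 1, 1, -1, 1, -1, 1, 1, 1, 1, -1, 1, 1, -1, 1].
(H·H^T)[6][6] = Σ_j H[6][j]·H[6][j] = (1)² + (-1)² + (1)² + (-1)² + (-1)² + (-1)² + (-1)² + (-1)² + (1)² + (-1)² + (1)² + (1)² + (1)² + (-1)² + (-1)² + (-1)² = 1 + 1 + 1 + 1 + 1 + 1 + 1 + 1 + 1 + 1 + 1 + 1 + 1 + 1 + 1 + 1 = 16.
(H·H^T)[7][5] = Σ_j H[7][j]·H[5][j] = (1)·(-1) + (1)·(-1) + (1)·(1) + (1)·(1) + (-1)·(1) + (1)·(-1) + (-1)·(-1) + (1)·(1) + (1)·(-1) + (1)·(-1) + (1)·(1) + (-1)·(-1) + (1)·(-1) + (1)·(-1) + (-1)·(-1) + (1)·(1) = -1 + -1 + 1 + 1 + -1 + -1 + 1 + 1 + -1 + -1 + 1 + 1 + -1 + -1 + 1 + 1 = 0.
So rows 7 and 5 are orthogonal; the diagonal entry equals n = 16.

(6,6) entry = 16; (7,5) entry = 0.


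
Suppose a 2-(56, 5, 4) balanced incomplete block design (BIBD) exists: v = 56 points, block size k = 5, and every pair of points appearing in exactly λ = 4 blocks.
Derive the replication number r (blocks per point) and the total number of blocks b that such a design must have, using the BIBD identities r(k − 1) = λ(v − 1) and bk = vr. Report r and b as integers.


Any 2-(v, k, λ) BIBD satisfies two necessary conditions:
  (i)  Each point sits in r blocks, and counting incidences through any fixed point gives r(k − 1) = λ(v − 1), so r = λ(v − 1)/(k − 1).
  (ii) Total incidences bk = vr, so b = vr/k.
Step 1: r = λ(v − 1)/(k − 1) = 4·(56 − 1)/(5 − 1) = 4·55/4 = 220/4 = 55.
Step 2: b = vr/k = 56·55/5 = 3080/5 = 616.
Check integrality: r = 55 ∈ Z ✓, b = 616 ∈ Z ✓.
(These identities are necessary conditions: they determine r and b for any design with these parameters, but do not by themselves prove that one exists.)

r = 55, b = 616.


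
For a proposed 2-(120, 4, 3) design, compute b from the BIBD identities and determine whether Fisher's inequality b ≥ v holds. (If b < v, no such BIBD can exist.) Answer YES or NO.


r = λ(v − 1)/(k − 1) = 3·119/3 = 119.
b = vr/k = 120·119/4 = 3570.
Fisher's inequality: b ≥ v ⇔ 3570 ≥ 120? YES.

YES


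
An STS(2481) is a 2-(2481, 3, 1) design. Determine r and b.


An STS(v) is a 2-(v, 3, 1) BIBD: block size k = 3, λ = 1.
Replication: r(k − 1) = λ(v − 1) ⇒ r·2 = 2481 − 1 = 2480 ⇒ r = 1240.
Block count: b = v(v − 1)/6 = 2481·2480/6 = 6152880/6 = 1025480.
(Check via bk = vr: 1025480·3 = 3076440 = 2481·1240 = 3076440 ✓.)

r = 1240, b = 1025480.


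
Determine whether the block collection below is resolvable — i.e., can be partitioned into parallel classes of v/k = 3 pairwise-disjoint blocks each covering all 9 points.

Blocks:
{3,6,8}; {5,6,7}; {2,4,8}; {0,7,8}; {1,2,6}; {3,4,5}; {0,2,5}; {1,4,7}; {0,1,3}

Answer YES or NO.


v = 9, block size k = 3, number of blocks = 9.
For resolvability, blocks must partition into parallel classes of size v/k = 3.
Total blocks must therefore be a multiple of 3: 9 = 3·3 + 0 ⇒ divisible ✓.
Greedy packing gives 3 candidate class(es). Each should be a full parallel class (size 3, covers all 9 points).
  Class 1 (3 blocks): {3,6,8}; {0,2,5}; {1,4,7}. Points covered: [0, 1, 2, 3, 4, 5, 6, 7, 8].
  Class 2 (3 blocks): {5,6,7}; {2,4,8}; {0,1,3}. Points covered: [0, 1, 2, 3, 4, 5, 6, 7, 8].
  Class 3 (3 blocks): {0,7,8}; {1,2,6}; {3,4,5}. Points covered: [0, 1, 2, 3, 4, 5, 6, 7, 8].
All classes full (size 3)? YES. All classes cover every point? YES.
Resolvable? YES.

YES
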